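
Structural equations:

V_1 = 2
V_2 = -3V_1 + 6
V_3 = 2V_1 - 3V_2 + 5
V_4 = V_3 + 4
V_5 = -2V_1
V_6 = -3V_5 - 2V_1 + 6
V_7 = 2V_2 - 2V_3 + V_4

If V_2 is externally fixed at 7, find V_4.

Under do(V_2=7), the mechanism V_2 = -3V_1 + 6 is discarded; V_2 is fixed at 7.
V_3 = 2V_1 - 3V_2 + 5  [with V_1=2, V_2=7]  = -12
V_4 = V_3 + 4  [with V_3=-12]  = -8

-8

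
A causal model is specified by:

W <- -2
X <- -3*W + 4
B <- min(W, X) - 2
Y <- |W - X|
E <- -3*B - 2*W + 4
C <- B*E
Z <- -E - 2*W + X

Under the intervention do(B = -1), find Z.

3

The intervention breaks the incoming arrows to B: B <- min(W, X) - 2 no longer applies, and B = -1.
X = -3*W + 4  [with W=-2]  = 10
E = -3*B - 2*W + 4  [with B=-1, W=-2]  = 11
Z = -E - 2*W + X  [with E=11, W=-2, X=10]  = 3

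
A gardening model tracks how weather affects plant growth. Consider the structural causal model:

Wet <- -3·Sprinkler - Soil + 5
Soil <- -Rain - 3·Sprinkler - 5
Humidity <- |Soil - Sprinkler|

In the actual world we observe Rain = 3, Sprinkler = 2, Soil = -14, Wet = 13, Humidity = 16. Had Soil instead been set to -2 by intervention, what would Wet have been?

The intervention breaks the incoming arrows to Soil: Soil <- -Rain - 3·Sprinkler - 5 no longer applies, and Soil = -2.
Wet = -3·Sprinkler - Soil + 5  [with Sprinkler=2, Soil=-2]  = 1

1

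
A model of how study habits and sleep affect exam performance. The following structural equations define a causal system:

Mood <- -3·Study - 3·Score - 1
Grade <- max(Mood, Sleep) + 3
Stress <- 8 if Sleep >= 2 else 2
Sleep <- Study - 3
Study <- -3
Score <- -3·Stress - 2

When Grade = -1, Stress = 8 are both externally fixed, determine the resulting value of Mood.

86

Under do(Grade = -1, Stress = 8), each intervened variable's structural equation is replaced by its fixed value.
Score = -3·Stress - 2  [with Stress=8]  = -26
Mood = -3·Study - 3·Score - 1  [with Study=-3, Score=-26]  = 86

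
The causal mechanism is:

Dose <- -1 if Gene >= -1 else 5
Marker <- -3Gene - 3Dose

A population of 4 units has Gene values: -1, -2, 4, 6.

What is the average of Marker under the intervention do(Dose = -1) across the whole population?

Under do(Dose=-1), Dose's equation is replaced by Dose=-1 for every unit. Per-unit Marker: 6, 9, -9, -15. Mean = -2.25.

-2.25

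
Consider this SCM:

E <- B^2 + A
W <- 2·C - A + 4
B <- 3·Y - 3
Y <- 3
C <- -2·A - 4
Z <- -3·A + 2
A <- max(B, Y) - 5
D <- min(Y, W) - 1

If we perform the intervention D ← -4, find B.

Under do(D=-4), the mechanism D <- min(Y, W) - 1 is discarded; D is fixed at -4.
B is not downstream of the intervention, so its value is determined by the original equations.
B = 3·Y - 3  [with Y=3]  = 6

6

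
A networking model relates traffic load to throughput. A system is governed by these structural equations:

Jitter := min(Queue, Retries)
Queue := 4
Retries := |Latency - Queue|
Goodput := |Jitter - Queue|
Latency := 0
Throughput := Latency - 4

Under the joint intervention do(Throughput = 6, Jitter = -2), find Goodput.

Setting Throughput = 6, Jitter = -2 by intervention discards those variables' equations.
Goodput = |Jitter - Queue|  [with Jitter=-2, Queue=4]  = 6

6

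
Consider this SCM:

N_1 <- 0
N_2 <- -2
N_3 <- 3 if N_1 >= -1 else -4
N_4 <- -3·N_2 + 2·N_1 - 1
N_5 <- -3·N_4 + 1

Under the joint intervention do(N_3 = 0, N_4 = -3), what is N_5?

10

Setting N_3 = 0, N_4 = -3 by intervention discards those variables' equations.
N_5 = -3·N_4 + 1  [with N_4=-3]  = 10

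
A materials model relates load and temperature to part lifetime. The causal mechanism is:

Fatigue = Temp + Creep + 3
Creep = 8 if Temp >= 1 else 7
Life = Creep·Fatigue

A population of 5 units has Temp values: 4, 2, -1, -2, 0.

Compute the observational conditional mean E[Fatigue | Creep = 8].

Observing Creep=8 restricts to units where Creep's equation naturally yields 8: Temp ∈ {4, 2}. In that subpopulation Fatigue = 15, 13, mean 14.

14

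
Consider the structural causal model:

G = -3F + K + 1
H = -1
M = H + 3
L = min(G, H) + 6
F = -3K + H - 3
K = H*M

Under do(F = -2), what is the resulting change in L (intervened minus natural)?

Under do(F=-2), the mechanism F = -3K + H - 3 is discarded; F is fixed at -2.
M = H + 3  [with H=-1]  = 2
K = H*M  [with H=-1, M=2]  = -2
G = -3F + K + 1  [with F=-2, K=-2]  = 5
L = min(G, H) + 6  [with G=5, H=-1]  = 5
Without intervention: M = H + 3  [with H=-1]  = 2; K = H*M  [with H=-1, M=2]  = -2; F = -3K + H - 3  [with K=-2, H=-1]  = 2; G = -3F + K + 1  [with F=2, K=-2]  = -7; L = min(G, H) + 6  [with G=-7, H=-1]  = -1.
Change = 5 − (-1) = 6.

6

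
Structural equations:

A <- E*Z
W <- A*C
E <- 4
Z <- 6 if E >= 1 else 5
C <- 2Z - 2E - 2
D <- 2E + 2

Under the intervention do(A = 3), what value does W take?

6

The intervention breaks the incoming arrows to A: A <- E*Z no longer applies, and A = 3.
Z = 6 if E >= 1 else 5  [with E=4]  = 6
C = 2Z - 2E - 2  [with Z=6, E=4]  = 2
W = A*C  [with A=3, C=2]  = 6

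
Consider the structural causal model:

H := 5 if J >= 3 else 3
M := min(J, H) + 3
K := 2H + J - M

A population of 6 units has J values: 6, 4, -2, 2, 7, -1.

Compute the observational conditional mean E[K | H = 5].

8

Conditioning on H=5 selects the 3 unit(s) with J ∈ {6, 4, 7}. Their K values: 8, 7, 9. Mean = 8.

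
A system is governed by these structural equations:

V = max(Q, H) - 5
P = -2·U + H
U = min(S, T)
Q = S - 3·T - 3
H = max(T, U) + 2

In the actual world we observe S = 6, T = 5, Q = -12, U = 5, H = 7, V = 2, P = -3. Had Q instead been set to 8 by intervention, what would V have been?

3

The intervention breaks the incoming arrows to Q: Q = S - 3·T - 3 no longer applies, and Q = 8.
U = min(S, T)  [with S=6, T=5]  = 5
H = max(T, U) + 2  [with T=5, U=5]  = 7
V = max(Q, H) - 5  [with Q=8, H=7]  = 3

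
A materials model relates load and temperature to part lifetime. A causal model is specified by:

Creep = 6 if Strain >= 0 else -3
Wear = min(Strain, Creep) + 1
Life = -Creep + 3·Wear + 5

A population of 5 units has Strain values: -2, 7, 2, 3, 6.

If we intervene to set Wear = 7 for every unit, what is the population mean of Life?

Every unit gets Wear=7 under the intervention. Life values become 29, 20, 20, 20, 20; E[Life|do(Wear=7)] = 21.8.

21.8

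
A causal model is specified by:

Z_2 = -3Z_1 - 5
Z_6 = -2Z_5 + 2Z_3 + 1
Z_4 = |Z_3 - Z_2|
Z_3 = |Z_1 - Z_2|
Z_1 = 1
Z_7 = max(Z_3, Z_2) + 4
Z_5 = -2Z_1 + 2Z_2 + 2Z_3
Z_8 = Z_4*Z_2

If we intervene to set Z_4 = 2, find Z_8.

do(Z_4=2) replaces the equation Z_4 = |Z_3 - Z_2| with the constant Z_4 = 2.
Z_2 = -3Z_1 - 5  [with Z_1=1]  = -8
Z_8 = Z_4*Z_2  [with Z_4=2, Z_2=-8]  = -16

-16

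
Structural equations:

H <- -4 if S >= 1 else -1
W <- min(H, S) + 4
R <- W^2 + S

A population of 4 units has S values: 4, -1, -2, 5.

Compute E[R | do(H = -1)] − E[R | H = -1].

4.25

The intervention sets H=-1 in all 4 units regardless of S. Recomputing R per unit gives 13, 8, 2, 14; average 9.25.
Observing H=-1 restricts to units where H's equation naturally yields -1: S ∈ {-1, -2}. In that subpopulation R = 8, 2, mean 5.
Difference = 9.25 − 5 = 4.25.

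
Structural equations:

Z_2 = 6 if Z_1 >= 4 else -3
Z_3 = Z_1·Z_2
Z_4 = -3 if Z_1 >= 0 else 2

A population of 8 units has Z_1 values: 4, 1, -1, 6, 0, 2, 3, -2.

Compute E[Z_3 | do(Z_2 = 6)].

9.75

Every unit gets Z_2=6 under the intervention. Z_3 values become 24, 6, -6, 36, 0, 12, 18, -12; E[Z_3|do(Z_2=6)] = 9.75.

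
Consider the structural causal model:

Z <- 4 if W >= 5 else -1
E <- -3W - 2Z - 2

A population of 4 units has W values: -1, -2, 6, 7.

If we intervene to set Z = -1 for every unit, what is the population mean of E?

-7.5

Every unit gets Z=-1 under the intervention. E values become 3, 6, -18, -21; E[E|do(Z=-1)] = -7.5.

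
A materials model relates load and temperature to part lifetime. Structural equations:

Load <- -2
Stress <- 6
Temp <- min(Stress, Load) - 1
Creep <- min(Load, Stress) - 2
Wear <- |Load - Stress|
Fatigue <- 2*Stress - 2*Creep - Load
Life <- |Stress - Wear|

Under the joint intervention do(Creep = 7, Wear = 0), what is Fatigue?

0

The joint intervention fixes Creep = 7, Wear = 0, removing each variable's own equation.
Fatigue = 2*Stress - 2*Creep - Load  [with Stress=6, Creep=7, Load=-2]  = 0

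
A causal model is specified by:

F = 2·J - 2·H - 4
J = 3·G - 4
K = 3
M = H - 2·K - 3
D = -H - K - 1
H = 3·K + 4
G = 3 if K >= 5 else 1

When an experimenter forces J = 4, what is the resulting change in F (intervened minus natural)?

10

Intervening sets J = 4 and removes its equation (J = 3·G - 4).
H = 3·K + 4  [with K=3]  = 13
F = 2·J - 2·H - 4  [with J=4, H=13]  = -22
Without intervention: H = 3·K + 4  [with K=3]  = 13; G = 3 if K >= 5 else 1  [with K=3]  = 1; J = 3·G - 4  [with G=1]  = -1; F = 2·J - 2·H - 4  [with J=-1, H=13]  = -32.
Change = -22 − (-32) = 10.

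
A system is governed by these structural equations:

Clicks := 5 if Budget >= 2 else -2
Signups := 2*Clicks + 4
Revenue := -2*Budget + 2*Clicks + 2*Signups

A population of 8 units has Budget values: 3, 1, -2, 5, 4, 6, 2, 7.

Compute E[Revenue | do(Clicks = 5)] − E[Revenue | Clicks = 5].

2.5

The intervention sets Clicks=5 in all 8 units regardless of Budget. Recomputing Revenue per unit gives 32, 36, 42, 28, 30, 26, 34, 24; average 31.5.
E[Revenue|Clicks=5] averages over only the 6 units with Clicks=5 (Budget = 3, 5, 4, 6, 2, 7): Revenue = 32, 28, 30, 26, 34, 24, mean 29.
Difference = 31.5 − 29 = 2.5.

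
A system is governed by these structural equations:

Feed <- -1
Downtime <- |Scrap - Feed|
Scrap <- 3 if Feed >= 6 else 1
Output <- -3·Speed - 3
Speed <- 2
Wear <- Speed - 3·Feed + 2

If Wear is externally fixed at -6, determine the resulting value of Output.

-9

do(Wear=-6) replaces the equation Wear <- Speed - 3·Feed + 2 with the constant Wear = -6.
Output is not downstream of the intervention, so its value is determined by the original equations.
Output = -3·Speed - 3  [with Speed=2]  = -9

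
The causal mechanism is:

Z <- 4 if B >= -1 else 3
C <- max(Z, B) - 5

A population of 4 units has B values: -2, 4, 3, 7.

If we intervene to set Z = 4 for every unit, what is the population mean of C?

-0.25

do(Z=4) breaks Z's dependence on B. With Z=4 fixed, C across the units is -1, -1, -1, 2, mean -0.25.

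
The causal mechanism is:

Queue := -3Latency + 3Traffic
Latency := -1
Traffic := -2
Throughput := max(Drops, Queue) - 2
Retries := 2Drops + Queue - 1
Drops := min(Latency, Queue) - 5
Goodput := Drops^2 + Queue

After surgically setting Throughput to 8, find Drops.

-8

do(Throughput=8) replaces the equation Throughput := max(Drops, Queue) - 2 with the constant Throughput = 8.
No directed path runs from Throughput to Drops, so Drops keeps its natural value.
Queue = -3Latency + 3Traffic  [with Latency=-1, Traffic=-2]  = -3
Drops = min(Latency, Queue) - 5  [with Latency=-1, Queue=-3]  = -8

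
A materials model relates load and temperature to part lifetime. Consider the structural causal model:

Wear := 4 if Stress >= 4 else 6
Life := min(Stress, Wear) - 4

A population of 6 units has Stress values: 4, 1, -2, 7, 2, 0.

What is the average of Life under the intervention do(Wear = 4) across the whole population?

Every unit gets Wear=4 under the intervention. Life values become 0, -3, -6, 0, -2, -4; E[Life|do(Wear=4)] = -2.5.

-2.5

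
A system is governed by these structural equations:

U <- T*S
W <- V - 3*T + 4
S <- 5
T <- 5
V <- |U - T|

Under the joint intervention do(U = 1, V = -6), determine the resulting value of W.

Setting U = 1, V = -6 by intervention discards those variables' equations.
W = V - 3*T + 4  [with V=-6, T=5]  = -17

-17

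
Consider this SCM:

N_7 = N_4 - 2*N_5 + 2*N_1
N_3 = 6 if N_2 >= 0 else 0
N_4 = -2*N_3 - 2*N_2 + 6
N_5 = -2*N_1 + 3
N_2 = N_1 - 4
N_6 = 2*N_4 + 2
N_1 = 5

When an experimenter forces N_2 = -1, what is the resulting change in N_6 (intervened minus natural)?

Under do(N_2=-1), the mechanism N_2 = N_1 - 4 is discarded; N_2 is fixed at -1.
N_3 = 6 if N_2 >= 0 else 0  [with N_2=-1]  = 0
N_4 = -2*N_3 - 2*N_2 + 6  [with N_3=0, N_2=-1]  = 8
N_6 = 2*N_4 + 2  [with N_4=8]  = 18
Without intervention: N_2 = N_1 - 4  [with N_1=5]  = 1; N_3 = 6 if N_2 >= 0 else 0  [with N_2=1]  = 6; N_4 = -2*N_3 - 2*N_2 + 6  [with N_3=6, N_2=1]  = -8; N_6 = 2*N_4 + 2  [with N_4=-8]  = -14.
Change = 18 − (-14) = 32.

32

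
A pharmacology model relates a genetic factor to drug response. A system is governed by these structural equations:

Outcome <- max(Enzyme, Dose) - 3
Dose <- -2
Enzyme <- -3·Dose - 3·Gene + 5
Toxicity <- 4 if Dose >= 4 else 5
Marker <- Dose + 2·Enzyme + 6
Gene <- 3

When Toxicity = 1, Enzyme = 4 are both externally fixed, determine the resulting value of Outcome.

The joint intervention fixes Toxicity = 1, Enzyme = 4, removing each variable's own equation.
Outcome = max(Enzyme, Dose) - 3  [with Enzyme=4, Dose=-2]  = 1

1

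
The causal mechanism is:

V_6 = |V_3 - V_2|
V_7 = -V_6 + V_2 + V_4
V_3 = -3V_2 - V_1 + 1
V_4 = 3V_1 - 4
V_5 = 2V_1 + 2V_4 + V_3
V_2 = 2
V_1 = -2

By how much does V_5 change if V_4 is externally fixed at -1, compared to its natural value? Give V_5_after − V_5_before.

Intervening sets V_4 = -1 and removes its equation (V_4 = 3V_1 - 4).
V_3 = -3V_2 - V_1 + 1  [with V_2=2, V_1=-2]  = -3
V_5 = 2V_1 + 2V_4 + V_3  [with V_1=-2, V_4=-1, V_3=-3]  = -9
Without intervention: V_3 = -3V_2 - V_1 + 1  [with V_2=2, V_1=-2]  = -3; V_4 = 3V_1 - 4  [with V_1=-2]  = -10; V_5 = 2V_1 + 2V_4 + V_3  [with V_1=-2, V_4=-10, V_3=-3]  = -27.
Change = -9 − (-27) = 18.

18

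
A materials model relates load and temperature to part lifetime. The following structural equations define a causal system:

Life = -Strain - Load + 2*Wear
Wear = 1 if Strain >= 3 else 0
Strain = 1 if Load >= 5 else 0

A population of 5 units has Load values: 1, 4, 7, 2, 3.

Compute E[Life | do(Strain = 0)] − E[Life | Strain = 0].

do(Strain=0) breaks Strain's dependence on Load. With Strain=0 fixed, Life across the units is -1, -4, -7, -2, -3, mean -3.4.
Observing Strain=0 restricts to units where Strain's equation naturally yields 0: Load ∈ {1, 4, 2, 3}. In that subpopulation Life = -1, -4, -2, -3, mean -2.5.
Difference = -3.4 − (-2.5) = -0.9.

-0.9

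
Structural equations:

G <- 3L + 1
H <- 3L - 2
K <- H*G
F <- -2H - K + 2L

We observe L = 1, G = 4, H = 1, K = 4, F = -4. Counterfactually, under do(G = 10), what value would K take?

10

Under do(G=10), the mechanism G <- 3L + 1 is discarded; G is fixed at 10.
H = 3L - 2  [with L=1]  = 1
K = H*G  [with H=1, G=10]  = 10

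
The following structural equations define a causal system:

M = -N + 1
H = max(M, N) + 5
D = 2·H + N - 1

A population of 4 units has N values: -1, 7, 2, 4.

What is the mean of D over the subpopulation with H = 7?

13.5

E[D|H=7] averages over only the 2 units with H=7 (N = -1, 2): D = 12, 15, mean 13.5.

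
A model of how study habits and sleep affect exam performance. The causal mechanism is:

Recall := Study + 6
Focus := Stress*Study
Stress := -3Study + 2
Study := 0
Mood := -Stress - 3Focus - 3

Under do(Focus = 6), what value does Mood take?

-23

The intervention breaks the incoming arrows to Focus: Focus := Stress*Study no longer applies, and Focus = 6.
Stress = -3Study + 2  [with Study=0]  = 2
Mood = -Stress - 3Focus - 3  [with Stress=2, Focus=6]  = -23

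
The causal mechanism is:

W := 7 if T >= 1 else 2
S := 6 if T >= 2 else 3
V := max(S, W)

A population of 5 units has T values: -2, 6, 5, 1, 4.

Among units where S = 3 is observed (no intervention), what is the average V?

Conditioning on S=3 selects the 2 unit(s) with T ∈ {-2, 1}. Their V values: 3, 7. Mean = 5.

5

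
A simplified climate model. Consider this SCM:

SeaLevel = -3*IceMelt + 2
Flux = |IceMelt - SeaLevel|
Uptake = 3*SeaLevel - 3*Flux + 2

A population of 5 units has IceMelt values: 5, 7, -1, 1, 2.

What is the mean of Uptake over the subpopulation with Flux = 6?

-14.5

E[Uptake|Flux=6] averages over only the 2 units with Flux=6 (IceMelt = -1, 2): Uptake = -1, -28, mean -14.5.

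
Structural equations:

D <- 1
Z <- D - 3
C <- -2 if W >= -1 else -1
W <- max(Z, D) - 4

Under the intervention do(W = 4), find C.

-2

The intervention breaks the incoming arrows to W: W <- max(Z, D) - 4 no longer applies, and W = 4.
C = -2 if W >= -1 else -1  [with W=4]  = -2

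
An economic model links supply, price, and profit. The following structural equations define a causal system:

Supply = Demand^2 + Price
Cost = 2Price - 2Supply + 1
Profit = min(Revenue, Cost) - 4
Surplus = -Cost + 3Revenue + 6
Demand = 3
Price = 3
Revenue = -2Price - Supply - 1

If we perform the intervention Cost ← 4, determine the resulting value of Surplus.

The intervention breaks the incoming arrows to Cost: Cost = 2Price - 2Supply + 1 no longer applies, and Cost = 4.
Supply = Demand^2 + Price  [with Demand=3, Price=3]  = 12
Revenue = -2Price - Supply - 1  [with Price=3, Supply=12]  = -19
Surplus = -Cost + 3Revenue + 6  [with Cost=4, Revenue=-19]  = -55

-55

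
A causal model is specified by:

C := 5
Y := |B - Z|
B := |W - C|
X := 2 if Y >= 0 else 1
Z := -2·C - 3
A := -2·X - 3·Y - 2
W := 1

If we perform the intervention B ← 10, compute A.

The intervention breaks the incoming arrows to B: B := |W - C| no longer applies, and B = 10.
Z = -2·C - 3  [with C=5]  = -13
Y = |B - Z|  [with B=10, Z=-13]  = 23
X = 2 if Y >= 0 else 1  [with Y=23]  = 2
A = -2·X - 3·Y - 2  [with X=2, Y=23]  = -75

-75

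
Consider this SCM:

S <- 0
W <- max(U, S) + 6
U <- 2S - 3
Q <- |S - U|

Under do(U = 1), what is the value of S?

0

Under do(U=1), the mechanism U <- 2S - 3 is discarded; U is fixed at 1.
S is not downstream of the intervention, so its value is determined by the original equations.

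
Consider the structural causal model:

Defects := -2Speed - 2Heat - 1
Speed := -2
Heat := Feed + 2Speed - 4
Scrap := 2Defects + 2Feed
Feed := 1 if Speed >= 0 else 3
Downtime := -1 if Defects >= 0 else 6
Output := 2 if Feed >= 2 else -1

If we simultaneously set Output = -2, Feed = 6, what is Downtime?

-1

Setting Output = -2, Feed = 6 by intervention discards those variables' equations.
Heat = Feed + 2Speed - 4  [with Feed=6, Speed=-2]  = -2
Defects = -2Speed - 2Heat - 1  [with Speed=-2, Heat=-2]  = 7
Downtime = -1 if Defects >= 0 else 6  [with Defects=7]  = -1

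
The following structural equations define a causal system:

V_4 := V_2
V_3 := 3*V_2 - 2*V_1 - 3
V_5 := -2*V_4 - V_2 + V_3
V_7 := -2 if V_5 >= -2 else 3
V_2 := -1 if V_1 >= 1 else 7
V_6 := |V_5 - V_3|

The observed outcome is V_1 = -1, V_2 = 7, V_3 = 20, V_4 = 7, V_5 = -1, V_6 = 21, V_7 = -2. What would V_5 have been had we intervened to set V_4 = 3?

Intervening sets V_4 = 3 and removes its equation (V_4 := V_2).
V_2 = -1 if V_1 >= 1 else 7  [with V_1=-1]  = 7
V_3 = 3*V_2 - 2*V_1 - 3  [with V_2=7, V_1=-1]  = 20
V_5 = -2*V_4 - V_2 + V_3  [with V_4=3, V_2=7, V_3=20]  = 7

7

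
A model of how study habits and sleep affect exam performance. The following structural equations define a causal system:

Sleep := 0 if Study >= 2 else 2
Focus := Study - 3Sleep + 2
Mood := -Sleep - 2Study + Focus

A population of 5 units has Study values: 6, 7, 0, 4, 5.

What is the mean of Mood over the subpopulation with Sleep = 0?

-3.5

E[Mood|Sleep=0] averages over only the 4 units with Sleep=0 (Study = 6, 7, 4, 5): Mood = -4, -5, -2, -3, mean -3.5.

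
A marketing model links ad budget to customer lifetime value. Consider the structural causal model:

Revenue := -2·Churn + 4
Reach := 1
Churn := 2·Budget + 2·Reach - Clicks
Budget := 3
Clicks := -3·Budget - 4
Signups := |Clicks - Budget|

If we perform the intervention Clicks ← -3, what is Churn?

11

do(Clicks=-3) replaces the equation Clicks := -3·Budget - 4 with the constant Clicks = -3.
Churn = 2·Budget + 2·Reach - Clicks  [with Budget=3, Reach=1, Clicks=-3]  = 11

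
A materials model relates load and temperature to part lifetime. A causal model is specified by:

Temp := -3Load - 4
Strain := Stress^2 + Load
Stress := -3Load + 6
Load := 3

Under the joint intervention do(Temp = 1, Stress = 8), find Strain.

Setting Temp = 1, Stress = 8 by intervention discards those variables' equations.
Strain = Stress^2 + Load  [with Stress=8, Load=3]  = 67

67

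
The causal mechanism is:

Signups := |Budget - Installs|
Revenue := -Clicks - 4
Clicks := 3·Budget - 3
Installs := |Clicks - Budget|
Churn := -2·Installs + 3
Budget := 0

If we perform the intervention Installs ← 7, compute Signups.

7

The intervention breaks the incoming arrows to Installs: Installs := |Clicks - Budget| no longer applies, and Installs = 7.
Signups = |Budget - Installs|  [with Budget=0, Installs=7]  = 7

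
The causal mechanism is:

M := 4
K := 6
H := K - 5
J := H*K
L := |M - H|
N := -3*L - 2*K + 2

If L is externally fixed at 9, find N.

-37

The intervention breaks the incoming arrows to L: L := |M - H| no longer applies, and L = 9.
N = -3*L - 2*K + 2  [with L=9, K=6]  = -37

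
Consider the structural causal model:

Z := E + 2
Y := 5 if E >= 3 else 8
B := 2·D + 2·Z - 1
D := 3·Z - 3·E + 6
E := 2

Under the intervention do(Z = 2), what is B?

15

do(Z=2) replaces the equation Z := E + 2 with the constant Z = 2.
D = 3·Z - 3·E + 6  [with Z=2, E=2]  = 6
B = 2·D + 2·Z - 1  [with D=6, Z=2]  = 15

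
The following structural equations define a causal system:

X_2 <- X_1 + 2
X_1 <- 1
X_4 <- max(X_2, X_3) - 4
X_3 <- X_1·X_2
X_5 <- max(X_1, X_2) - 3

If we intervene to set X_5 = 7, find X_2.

Under do(X_5=7), the mechanism X_5 <- max(X_1, X_2) - 3 is discarded; X_5 is fixed at 7.
No directed path runs from X_5 to X_2, so X_2 keeps its natural value.
X_2 = X_1 + 2  [with X_1=1]  = 3

3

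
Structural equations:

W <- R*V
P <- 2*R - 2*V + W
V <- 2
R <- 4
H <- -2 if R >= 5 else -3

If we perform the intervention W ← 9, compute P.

13

do(W=9) replaces the equation W <- R*V with the constant W = 9.
P = 2*R - 2*V + W  [with R=4, V=2, W=9]  = 13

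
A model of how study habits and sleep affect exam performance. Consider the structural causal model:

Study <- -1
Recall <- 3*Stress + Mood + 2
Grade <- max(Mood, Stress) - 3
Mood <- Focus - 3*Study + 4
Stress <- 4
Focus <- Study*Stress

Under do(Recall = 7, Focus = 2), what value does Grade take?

The joint intervention fixes Recall = 7, Focus = 2, removing each variable's own equation.
Mood = Focus - 3*Study + 4  [with Focus=2, Study=-1]  = 9
Grade = max(Mood, Stress) - 3  [with Mood=9, Stress=4]  = 6

6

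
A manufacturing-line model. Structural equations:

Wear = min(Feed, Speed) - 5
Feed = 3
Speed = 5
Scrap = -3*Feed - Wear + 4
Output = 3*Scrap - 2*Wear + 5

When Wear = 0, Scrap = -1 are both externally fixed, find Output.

Setting Wear = 0, Scrap = -1 by intervention discards those variables' equations.
Output = 3*Scrap - 2*Wear + 5  [with Scrap=-1, Wear=0]  = 2

2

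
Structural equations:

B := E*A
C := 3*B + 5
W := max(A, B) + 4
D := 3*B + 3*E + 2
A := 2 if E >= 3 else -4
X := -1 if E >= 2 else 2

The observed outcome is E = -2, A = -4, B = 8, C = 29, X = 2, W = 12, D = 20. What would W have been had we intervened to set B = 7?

The intervention breaks the incoming arrows to B: B := E*A no longer applies, and B = 7.
A = 2 if E >= 3 else -4  [with E=-2]  = -4
W = max(A, B) + 4  [with A=-4, B=7]  = 11

11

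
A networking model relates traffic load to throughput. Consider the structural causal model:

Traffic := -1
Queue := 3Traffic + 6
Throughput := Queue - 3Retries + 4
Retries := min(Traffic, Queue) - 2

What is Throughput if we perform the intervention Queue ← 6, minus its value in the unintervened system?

Under do(Queue=6), the mechanism Queue := 3Traffic + 6 is discarded; Queue is fixed at 6.
Retries = min(Traffic, Queue) - 2  [with Traffic=-1, Queue=6]  = -3
Throughput = Queue - 3Retries + 4  [with Queue=6, Retries=-3]  = 19
Without intervention: Queue = 3Traffic + 6  [with Traffic=-1]  = 3; Retries = min(Traffic, Queue) - 2  [with Traffic=-1, Queue=3]  = -3; Throughput = Queue - 3Retries + 4  [with Queue=3, Retries=-3]  = 16.
Change = 19 − 16 = 3.

3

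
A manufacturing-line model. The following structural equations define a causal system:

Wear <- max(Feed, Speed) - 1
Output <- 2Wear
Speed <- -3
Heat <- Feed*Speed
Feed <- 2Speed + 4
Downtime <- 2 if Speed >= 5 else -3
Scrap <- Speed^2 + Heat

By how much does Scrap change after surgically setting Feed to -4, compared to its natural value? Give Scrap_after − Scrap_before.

do(Feed=-4) replaces the equation Feed <- 2Speed + 4 with the constant Feed = -4.
Heat = Feed*Speed  [with Feed=-4, Speed=-3]  = 12
Scrap = Speed^2 + Heat  [with Speed=-3, Heat=12]  = 21
Without intervention: Feed = 2Speed + 4  [with Speed=-3]  = -2; Heat = Feed*Speed  [with Feed=-2, Speed=-3]  = 6; Scrap = Speed^2 + Heat  [with Speed=-3, Heat=6]  = 15.
Change = 21 − 15 = 6.

6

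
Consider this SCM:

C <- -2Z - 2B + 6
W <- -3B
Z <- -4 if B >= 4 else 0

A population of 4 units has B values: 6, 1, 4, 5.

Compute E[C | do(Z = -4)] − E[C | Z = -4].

2

do(Z=-4) breaks Z's dependence on B. With Z=-4 fixed, C across the units is 2, 12, 6, 4, mean 6.
E[C|Z=-4] averages over only the 3 units with Z=-4 (B = 6, 4, 5): C = 2, 6, 4, mean 4.
Difference = 6 − 4 = 2.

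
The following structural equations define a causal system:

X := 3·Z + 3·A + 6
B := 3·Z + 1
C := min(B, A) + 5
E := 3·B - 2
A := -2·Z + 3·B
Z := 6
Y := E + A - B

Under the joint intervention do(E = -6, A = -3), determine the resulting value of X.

15

Under do(E = -6, A = -3), each intervened variable's structural equation is replaced by its fixed value.
X = 3·Z + 3·A + 6  [with Z=6, A=-3]  = 15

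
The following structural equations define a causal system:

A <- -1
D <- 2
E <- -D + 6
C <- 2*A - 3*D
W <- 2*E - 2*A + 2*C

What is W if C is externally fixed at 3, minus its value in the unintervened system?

Intervening sets C = 3 and removes its equation (C <- 2*A - 3*D).
E = -D + 6  [with D=2]  = 4
W = 2*E - 2*A + 2*C  [with E=4, A=-1, C=3]  = 16
Without intervention: E = -D + 6  [with D=2]  = 4; C = 2*A - 3*D  [with A=-1, D=2]  = -8; W = 2*E - 2*A + 2*C  [with E=4, A=-1, C=-8]  = -6.
Change = 16 − (-6) = 22.

22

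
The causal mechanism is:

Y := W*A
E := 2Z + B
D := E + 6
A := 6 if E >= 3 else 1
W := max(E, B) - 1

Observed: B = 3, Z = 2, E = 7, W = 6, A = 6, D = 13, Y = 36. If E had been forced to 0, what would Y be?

The intervention breaks the incoming arrows to E: E := 2Z + B no longer applies, and E = 0.
W = max(E, B) - 1  [with E=0, B=3]  = 2
A = 6 if E >= 3 else 1  [with E=0]  = 1
Y = W*A  [with W=2, A=1]  = 2

2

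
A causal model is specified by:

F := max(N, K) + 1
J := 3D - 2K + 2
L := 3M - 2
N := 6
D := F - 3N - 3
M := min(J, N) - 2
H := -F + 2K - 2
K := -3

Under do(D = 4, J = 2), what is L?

The joint intervention fixes D = 4, J = 2, removing each variable's own equation.
M = min(J, N) - 2  [with J=2, N=6]  = 0
L = 3M - 2  [with M=0]  = -2

-2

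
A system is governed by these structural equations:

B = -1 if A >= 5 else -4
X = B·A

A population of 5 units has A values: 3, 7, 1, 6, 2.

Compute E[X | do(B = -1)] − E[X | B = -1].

Under do(B=-1), B's equation is replaced by B=-1 for every unit. Per-unit X: -3, -7, -1, -6, -2. Mean = -3.8.
Conditioning on B=-1 selects the 2 unit(s) with A ∈ {7, 6}. Their X values: -7, -6. Mean = -6.5.
Difference = -3.8 − (-6.5) = 2.7.

2.7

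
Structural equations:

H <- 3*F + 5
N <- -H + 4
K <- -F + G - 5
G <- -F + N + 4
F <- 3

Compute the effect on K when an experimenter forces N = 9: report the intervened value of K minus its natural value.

do(N=9) replaces the equation N <- -H + 4 with the constant N = 9.
G = -F + N + 4  [with F=3, N=9]  = 10
K = -F + G - 5  [with F=3, G=10]  = 2
Without intervention: H = 3*F + 5  [with F=3]  = 14; N = -H + 4  [with H=14]  = -10; G = -F + N + 4  [with F=3, N=-10]  = -9; K = -F + G - 5  [with F=3, G=-9]  = -17.
Change = 2 − (-17) = 19.

19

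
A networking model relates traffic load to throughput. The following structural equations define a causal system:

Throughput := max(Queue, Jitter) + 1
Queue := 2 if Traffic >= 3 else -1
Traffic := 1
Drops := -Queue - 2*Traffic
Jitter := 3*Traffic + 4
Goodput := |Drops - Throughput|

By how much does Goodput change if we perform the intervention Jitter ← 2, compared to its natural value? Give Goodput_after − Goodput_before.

Under do(Jitter=2), the mechanism Jitter := 3*Traffic + 4 is discarded; Jitter is fixed at 2.
Queue = 2 if Traffic >= 3 else -1  [with Traffic=1]  = -1
Drops = -Queue - 2*Traffic  [with Queue=-1, Traffic=1]  = -1
Throughput = max(Queue, Jitter) + 1  [with Queue=-1, Jitter=2]  = 3
Goodput = |Drops - Throughput|  [with Drops=-1, Throughput=3]  = 4
Without intervention: Queue = 2 if Traffic >= 3 else -1  [with Traffic=1]  = -1; Drops = -Queue - 2*Traffic  [with Queue=-1, Traffic=1]  = -1; Jitter = 3*Traffic + 4  [with Traffic=1]  = 7; Throughput = max(Queue, Jitter) + 1  [with Queue=-1, Jitter=7]  = 8; Goodput = |Drops - Throughput|  [with Drops=-1, Throughput=8]  = 9.
Change = 4 − 9 = -5.

-5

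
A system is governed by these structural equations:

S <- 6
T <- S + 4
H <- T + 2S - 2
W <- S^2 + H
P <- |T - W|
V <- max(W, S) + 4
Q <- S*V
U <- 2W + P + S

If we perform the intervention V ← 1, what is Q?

Intervening sets V = 1 and removes its equation (V <- max(W, S) + 4).
Q = S*V  [with S=6, V=1]  = 6

6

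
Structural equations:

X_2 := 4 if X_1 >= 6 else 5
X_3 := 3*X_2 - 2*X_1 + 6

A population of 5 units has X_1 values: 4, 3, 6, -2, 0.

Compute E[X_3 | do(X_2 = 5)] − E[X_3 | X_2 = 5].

-1.9

The intervention sets X_2=5 in all 5 units regardless of X_1. Recomputing X_3 per unit gives 13, 15, 9, 25, 21; average 16.6.
Conditioning on X_2=5 selects the 4 unit(s) with X_1 ∈ {4, 3, -2, 0}. Their X_3 values: 13, 15, 25, 21. Mean = 18.5.
Difference = 16.6 − 18.5 = -1.9.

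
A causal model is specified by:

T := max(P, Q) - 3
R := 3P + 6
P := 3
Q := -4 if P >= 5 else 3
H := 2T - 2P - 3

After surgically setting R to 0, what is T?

0

do(R=0) replaces the equation R := 3P + 6 with the constant R = 0.
T is not downstream of the intervention, so its value is determined by the original equations.
Q = -4 if P >= 5 else 3  [with P=3]  = 3
T = max(P, Q) - 3  [with P=3, Q=3]  = 0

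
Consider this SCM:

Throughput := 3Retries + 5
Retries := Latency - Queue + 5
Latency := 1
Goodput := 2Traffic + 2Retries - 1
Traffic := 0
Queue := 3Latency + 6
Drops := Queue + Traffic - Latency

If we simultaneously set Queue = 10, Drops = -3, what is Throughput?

-7

Setting Queue = 10, Drops = -3 by intervention discards those variables' equations.
Retries = Latency - Queue + 5  [with Latency=1, Queue=10]  = -4
Throughput = 3Retries + 5  [with Retries=-4]  = -7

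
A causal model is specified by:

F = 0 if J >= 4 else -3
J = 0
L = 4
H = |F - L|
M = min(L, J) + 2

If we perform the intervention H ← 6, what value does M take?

2

do(H=6) replaces the equation H = |F - L| with the constant H = 6.
M is not downstream of the intervention, so its value is determined by the original equations.
M = min(L, J) + 2  [with L=4, J=0]  = 2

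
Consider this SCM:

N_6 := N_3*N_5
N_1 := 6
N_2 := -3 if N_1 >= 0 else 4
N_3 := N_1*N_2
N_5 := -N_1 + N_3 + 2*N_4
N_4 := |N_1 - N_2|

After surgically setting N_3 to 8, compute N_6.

The intervention breaks the incoming arrows to N_3: N_3 := N_1*N_2 no longer applies, and N_3 = 8.
N_2 = -3 if N_1 >= 0 else 4  [with N_1=6]  = -3
N_4 = |N_1 - N_2|  [with N_1=6, N_2=-3]  = 9
N_5 = -N_1 + N_3 + 2*N_4  [with N_1=6, N_3=8, N_4=9]  = 20
N_6 = N_3*N_5  [with N_3=8, N_5=20]  = 160

160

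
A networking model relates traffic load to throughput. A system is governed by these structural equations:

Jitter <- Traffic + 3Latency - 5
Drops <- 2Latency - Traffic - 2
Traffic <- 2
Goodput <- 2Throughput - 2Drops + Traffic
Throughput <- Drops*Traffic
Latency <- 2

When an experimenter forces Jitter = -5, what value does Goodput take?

2

Under do(Jitter=-5), the mechanism Jitter <- Traffic + 3Latency - 5 is discarded; Jitter is fixed at -5.
Since Goodput is not a descendant of the intervened variable, it is unaffected.
Drops = 2Latency - Traffic - 2  [with Latency=2, Traffic=2]  = 0
Throughput = Drops*Traffic  [with Drops=0, Traffic=2]  = 0
Goodput = 2Throughput - 2Drops + Traffic  [with Throughput=0, Drops=0, Traffic=2]  = 2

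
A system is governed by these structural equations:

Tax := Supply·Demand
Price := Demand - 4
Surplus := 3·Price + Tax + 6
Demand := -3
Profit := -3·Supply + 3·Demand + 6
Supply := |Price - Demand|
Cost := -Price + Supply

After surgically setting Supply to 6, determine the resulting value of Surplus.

-33

The intervention breaks the incoming arrows to Supply: Supply := |Price - Demand| no longer applies, and Supply = 6.
Price = Demand - 4  [with Demand=-3]  = -7
Tax = Supply·Demand  [with Supply=6, Demand=-3]  = -18
Surplus = 3·Price + Tax + 6  [with Price=-7, Tax=-18]  = -33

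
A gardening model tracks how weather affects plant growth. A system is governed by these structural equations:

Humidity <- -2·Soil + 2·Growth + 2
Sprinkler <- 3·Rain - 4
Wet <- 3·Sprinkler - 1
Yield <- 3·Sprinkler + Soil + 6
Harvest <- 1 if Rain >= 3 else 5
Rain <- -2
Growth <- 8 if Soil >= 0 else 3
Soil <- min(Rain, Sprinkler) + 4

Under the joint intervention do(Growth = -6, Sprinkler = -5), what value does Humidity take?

-8

The joint intervention fixes Growth = -6, Sprinkler = -5, removing each variable's own equation.
Soil = min(Rain, Sprinkler) + 4  [with Rain=-2, Sprinkler=-5]  = -1
Humidity = -2·Soil + 2·Growth + 2  [with Soil=-1, Growth=-6]  = -8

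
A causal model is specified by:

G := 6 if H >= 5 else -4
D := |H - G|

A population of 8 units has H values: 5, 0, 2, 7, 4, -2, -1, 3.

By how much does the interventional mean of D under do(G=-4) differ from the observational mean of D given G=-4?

1.25

The intervention sets G=-4 in all 8 units regardless of H. Recomputing D per unit gives 9, 4, 6, 11, 8, 2, 3, 7; average 6.25.
Conditioning on G=-4 selects the 6 unit(s) with H ∈ {0, 2, 4, -2, -1, 3}. Their D values: 4, 6, 8, 2, 3, 7. Mean = 5.
Difference = 6.25 − 5 = 1.25.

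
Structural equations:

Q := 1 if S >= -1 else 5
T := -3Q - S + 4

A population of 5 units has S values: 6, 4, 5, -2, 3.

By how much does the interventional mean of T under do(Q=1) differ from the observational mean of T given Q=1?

do(Q=1) breaks Q's dependence on S. With Q=1 fixed, T across the units is -5, -3, -4, 3, -2, mean -2.2.
Observing Q=1 restricts to units where Q's equation naturally yields 1: S ∈ {6, 4, 5, 3}. In that subpopulation T = -5, -3, -4, -2, mean -3.5.
Difference = -2.2 − (-3.5) = 1.3.

1.3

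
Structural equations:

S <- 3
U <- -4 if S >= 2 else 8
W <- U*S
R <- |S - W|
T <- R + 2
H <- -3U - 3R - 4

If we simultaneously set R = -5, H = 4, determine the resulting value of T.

-3

Setting R = -5, H = 4 by intervention discards those variables' equations.
T = R + 2  [with R=-5]  = -3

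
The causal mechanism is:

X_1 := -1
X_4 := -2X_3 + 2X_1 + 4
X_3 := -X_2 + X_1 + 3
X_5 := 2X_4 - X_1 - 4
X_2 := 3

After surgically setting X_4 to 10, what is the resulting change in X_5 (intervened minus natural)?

Intervening sets X_4 = 10 and removes its equation (X_4 := -2X_3 + 2X_1 + 4).
X_5 = 2X_4 - X_1 - 4  [with X_4=10, X_1=-1]  = 17
Without intervention: X_3 = -X_2 + X_1 + 3  [with X_2=3, X_1=-1]  = -1; X_4 = -2X_3 + 2X_1 + 4  [with X_3=-1, X_1=-1]  = 4; X_5 = 2X_4 - X_1 - 4  [with X_4=4, X_1=-1]  = 5.
Change = 17 − 5 = 12.

12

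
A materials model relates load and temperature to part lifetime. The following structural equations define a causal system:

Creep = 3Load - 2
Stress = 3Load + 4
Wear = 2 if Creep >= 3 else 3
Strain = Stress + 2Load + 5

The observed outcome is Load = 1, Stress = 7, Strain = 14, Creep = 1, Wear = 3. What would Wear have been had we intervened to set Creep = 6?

2

Intervening sets Creep = 6 and removes its equation (Creep = 3Load - 2).
Wear = 2 if Creep >= 3 else 3  [with Creep=6]  = 2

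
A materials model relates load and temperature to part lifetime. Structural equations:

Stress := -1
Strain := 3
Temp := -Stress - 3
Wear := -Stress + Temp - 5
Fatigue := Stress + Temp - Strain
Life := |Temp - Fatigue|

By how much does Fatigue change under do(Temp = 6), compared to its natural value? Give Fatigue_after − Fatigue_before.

8

do(Temp=6) replaces the equation Temp := -Stress - 3 with the constant Temp = 6.
Fatigue = Stress + Temp - Strain  [with Stress=-1, Temp=6, Strain=3]  = 2
Without intervention: Temp = -Stress - 3  [with Stress=-1]  = -2; Fatigue = Stress + Temp - Strain  [with Stress=-1, Temp=-2, Strain=3]  = -6.
Change = 2 − (-6) = 8.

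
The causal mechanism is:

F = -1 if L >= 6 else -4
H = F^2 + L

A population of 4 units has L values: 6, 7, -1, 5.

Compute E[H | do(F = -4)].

do(F=-4) breaks F's dependence on L. With F=-4 fixed, H across the units is 22, 23, 15, 21, mean 20.25.

20.25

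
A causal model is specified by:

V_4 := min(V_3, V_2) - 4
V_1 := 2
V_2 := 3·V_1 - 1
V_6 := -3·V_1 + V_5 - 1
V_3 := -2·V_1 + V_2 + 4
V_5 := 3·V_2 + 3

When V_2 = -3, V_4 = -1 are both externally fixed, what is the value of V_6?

The joint intervention fixes V_2 = -3, V_4 = -1, removing each variable's own equation.
V_5 = 3·V_2 + 3  [with V_2=-3]  = -6
V_6 = -3·V_1 + V_5 - 1  [with V_1=2, V_5=-6]  = -13

-13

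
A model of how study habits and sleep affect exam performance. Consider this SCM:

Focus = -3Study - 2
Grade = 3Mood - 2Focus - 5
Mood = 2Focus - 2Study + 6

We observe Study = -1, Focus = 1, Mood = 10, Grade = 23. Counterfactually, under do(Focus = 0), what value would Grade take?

Under do(Focus=0), the mechanism Focus = -3Study - 2 is discarded; Focus is fixed at 0.
Mood = 2Focus - 2Study + 6  [with Focus=0, Study=-1]  = 8
Grade = 3Mood - 2Focus - 5  [with Mood=8, Focus=0]  = 19

19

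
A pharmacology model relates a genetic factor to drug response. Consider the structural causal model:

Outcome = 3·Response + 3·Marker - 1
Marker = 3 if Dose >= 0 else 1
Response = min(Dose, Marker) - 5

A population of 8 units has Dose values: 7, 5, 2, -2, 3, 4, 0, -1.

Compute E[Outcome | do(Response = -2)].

Every unit gets Response=-2 under the intervention. Outcome values become 2, 2, 2, -4, 2, 2, 2, -4; E[Outcome|do(Response=-2)] = 0.5.

0.5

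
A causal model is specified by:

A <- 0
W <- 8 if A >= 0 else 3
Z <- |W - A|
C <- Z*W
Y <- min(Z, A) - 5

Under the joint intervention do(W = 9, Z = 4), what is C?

Setting W = 9, Z = 4 by intervention discards those variables' equations.
C = Z*W  [with Z=4, W=9]  = 36

36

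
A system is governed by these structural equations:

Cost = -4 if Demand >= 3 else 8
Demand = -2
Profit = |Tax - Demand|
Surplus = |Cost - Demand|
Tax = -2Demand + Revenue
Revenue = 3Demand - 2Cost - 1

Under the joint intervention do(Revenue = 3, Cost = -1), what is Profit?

Setting Revenue = 3, Cost = -1 by intervention discards those variables' equations.
Tax = -2Demand + Revenue  [with Demand=-2, Revenue=3]  = 7
Profit = |Tax - Demand|  [with Tax=7, Demand=-2]  = 9

9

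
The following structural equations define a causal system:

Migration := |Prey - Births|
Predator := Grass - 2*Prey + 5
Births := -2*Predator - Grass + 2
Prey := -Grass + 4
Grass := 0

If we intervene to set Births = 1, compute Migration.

3

Intervening sets Births = 1 and removes its equation (Births := -2*Predator - Grass + 2).
Prey = -Grass + 4  [with Grass=0]  = 4
Migration = |Prey - Births|  [with Prey=4, Births=1]  = 3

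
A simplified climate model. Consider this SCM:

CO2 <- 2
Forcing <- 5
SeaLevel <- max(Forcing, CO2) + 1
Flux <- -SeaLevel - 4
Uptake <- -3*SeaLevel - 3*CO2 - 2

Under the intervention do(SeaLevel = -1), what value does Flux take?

-3

The intervention breaks the incoming arrows to SeaLevel: SeaLevel <- max(Forcing, CO2) + 1 no longer applies, and SeaLevel = -1.
Flux = -SeaLevel - 4  [with SeaLevel=-1]  = -3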